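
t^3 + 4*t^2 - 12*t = t*(t - 2)*(t + 6)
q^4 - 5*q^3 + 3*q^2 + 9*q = q*(q - 3)^2*(q + 1)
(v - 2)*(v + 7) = v^2 + 5*v - 14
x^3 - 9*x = x*(x - 3)*(x + 3)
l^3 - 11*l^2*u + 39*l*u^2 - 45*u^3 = (l - 5*u)*(l - 3*u)^2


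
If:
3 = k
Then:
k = 3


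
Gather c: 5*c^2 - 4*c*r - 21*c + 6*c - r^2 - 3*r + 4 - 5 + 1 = 5*c^2 + c*(-4*r - 15) - r^2 - 3*r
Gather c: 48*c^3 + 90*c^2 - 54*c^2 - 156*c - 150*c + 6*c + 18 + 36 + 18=48*c^3 + 36*c^2 - 300*c + 72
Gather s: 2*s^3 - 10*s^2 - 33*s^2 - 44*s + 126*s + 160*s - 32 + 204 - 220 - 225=2*s^3 - 43*s^2 + 242*s - 273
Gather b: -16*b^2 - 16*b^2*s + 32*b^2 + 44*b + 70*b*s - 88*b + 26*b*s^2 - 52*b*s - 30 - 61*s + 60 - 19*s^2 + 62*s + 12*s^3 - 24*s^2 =b^2*(16 - 16*s) + b*(26*s^2 + 18*s - 44) + 12*s^3 - 43*s^2 + s + 30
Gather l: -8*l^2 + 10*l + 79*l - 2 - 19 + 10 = -8*l^2 + 89*l - 11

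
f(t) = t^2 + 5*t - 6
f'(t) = 2*t + 5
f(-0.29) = -7.37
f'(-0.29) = 4.42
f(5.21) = 47.19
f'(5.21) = 15.42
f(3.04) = 18.44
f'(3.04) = 11.08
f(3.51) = 23.87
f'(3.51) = 12.02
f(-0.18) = -6.87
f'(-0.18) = 4.64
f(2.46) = 12.35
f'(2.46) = 9.92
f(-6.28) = 2.04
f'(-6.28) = -7.56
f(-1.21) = -10.59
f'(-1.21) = 2.58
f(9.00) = 120.00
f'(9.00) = 23.00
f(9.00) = 120.00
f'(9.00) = 23.00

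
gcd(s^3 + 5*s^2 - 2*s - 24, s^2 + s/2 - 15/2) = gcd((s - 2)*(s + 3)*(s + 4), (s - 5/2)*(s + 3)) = s + 3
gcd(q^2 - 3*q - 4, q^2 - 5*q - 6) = q + 1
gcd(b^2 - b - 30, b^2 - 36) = b - 6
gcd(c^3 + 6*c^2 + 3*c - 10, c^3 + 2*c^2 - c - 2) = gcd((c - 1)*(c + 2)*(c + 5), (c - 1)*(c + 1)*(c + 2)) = c^2 + c - 2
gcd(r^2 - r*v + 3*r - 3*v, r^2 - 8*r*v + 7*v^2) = r - v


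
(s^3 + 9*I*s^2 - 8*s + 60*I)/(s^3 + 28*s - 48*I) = (s + 5*I)/(s - 4*I)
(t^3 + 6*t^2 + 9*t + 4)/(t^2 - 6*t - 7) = (t^2 + 5*t + 4)/(t - 7)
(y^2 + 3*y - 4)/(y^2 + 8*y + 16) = (y - 1)/(y + 4)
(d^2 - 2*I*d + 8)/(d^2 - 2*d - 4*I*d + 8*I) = (d + 2*I)/(d - 2)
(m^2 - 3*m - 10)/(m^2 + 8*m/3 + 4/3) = 3*(m - 5)/(3*m + 2)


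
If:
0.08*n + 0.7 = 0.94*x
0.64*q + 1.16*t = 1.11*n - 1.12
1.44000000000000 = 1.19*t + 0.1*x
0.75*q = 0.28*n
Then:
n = 2.79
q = 1.04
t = 1.13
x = 0.98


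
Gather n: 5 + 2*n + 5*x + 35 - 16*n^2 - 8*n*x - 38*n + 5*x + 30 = -16*n^2 + n*(-8*x - 36) + 10*x + 70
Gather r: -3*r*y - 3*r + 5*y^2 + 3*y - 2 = r*(-3*y - 3) + 5*y^2 + 3*y - 2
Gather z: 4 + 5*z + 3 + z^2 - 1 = z^2 + 5*z + 6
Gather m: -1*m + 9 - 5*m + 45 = 54 - 6*m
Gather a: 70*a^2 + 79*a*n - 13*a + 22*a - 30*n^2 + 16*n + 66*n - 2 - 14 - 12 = 70*a^2 + a*(79*n + 9) - 30*n^2 + 82*n - 28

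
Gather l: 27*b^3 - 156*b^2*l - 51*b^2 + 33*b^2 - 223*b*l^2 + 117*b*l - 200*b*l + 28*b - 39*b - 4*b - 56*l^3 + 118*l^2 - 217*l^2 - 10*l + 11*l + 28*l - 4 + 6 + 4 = 27*b^3 - 18*b^2 - 15*b - 56*l^3 + l^2*(-223*b - 99) + l*(-156*b^2 - 83*b + 29) + 6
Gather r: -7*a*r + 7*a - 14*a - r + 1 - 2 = -7*a + r*(-7*a - 1) - 1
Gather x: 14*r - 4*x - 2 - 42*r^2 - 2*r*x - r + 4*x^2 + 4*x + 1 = -42*r^2 - 2*r*x + 13*r + 4*x^2 - 1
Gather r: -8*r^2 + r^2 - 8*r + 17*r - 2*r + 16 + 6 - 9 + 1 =-7*r^2 + 7*r + 14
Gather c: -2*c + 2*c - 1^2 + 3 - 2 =0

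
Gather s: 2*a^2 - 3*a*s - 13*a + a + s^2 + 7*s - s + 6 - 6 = 2*a^2 - 12*a + s^2 + s*(6 - 3*a)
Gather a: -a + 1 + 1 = 2 - a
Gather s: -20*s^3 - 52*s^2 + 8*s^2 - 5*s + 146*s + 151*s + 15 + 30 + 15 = -20*s^3 - 44*s^2 + 292*s + 60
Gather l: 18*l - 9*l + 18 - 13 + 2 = 9*l + 7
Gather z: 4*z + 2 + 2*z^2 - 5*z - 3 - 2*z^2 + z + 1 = 0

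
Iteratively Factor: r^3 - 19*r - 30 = (r + 3)*(r^2 - 3*r - 10) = (r - 5)*(r + 3)*(r + 2)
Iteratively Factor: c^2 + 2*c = (c + 2)*(c)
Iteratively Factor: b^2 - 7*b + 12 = (b - 3)*(b - 4)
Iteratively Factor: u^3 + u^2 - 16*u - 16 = (u - 4)*(u^2 + 5*u + 4) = (u - 4)*(u + 1)*(u + 4)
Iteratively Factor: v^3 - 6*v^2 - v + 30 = (v + 2)*(v^2 - 8*v + 15) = (v - 3)*(v + 2)*(v - 5)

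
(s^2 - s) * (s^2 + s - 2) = s^4 - 3*s^2 + 2*s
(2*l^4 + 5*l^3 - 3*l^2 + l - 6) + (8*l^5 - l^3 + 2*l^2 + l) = 8*l^5 + 2*l^4 + 4*l^3 - l^2 + 2*l - 6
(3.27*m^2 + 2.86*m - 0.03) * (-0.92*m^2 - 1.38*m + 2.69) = -3.0084*m^4 - 7.1438*m^3 + 4.8771*m^2 + 7.7348*m - 0.0807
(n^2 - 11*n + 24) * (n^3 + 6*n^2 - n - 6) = n^5 - 5*n^4 - 43*n^3 + 149*n^2 + 42*n - 144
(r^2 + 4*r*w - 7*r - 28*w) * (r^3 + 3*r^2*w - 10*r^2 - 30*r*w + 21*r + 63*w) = r^5 + 7*r^4*w - 17*r^4 + 12*r^3*w^2 - 119*r^3*w + 91*r^3 - 204*r^2*w^2 + 637*r^2*w - 147*r^2 + 1092*r*w^2 - 1029*r*w - 1764*w^2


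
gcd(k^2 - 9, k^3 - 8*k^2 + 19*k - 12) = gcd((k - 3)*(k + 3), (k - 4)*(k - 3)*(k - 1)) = k - 3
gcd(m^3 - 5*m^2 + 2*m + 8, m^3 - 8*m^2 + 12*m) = m - 2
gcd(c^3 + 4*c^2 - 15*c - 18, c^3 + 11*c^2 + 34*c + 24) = c^2 + 7*c + 6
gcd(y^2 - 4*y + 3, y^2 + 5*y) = 1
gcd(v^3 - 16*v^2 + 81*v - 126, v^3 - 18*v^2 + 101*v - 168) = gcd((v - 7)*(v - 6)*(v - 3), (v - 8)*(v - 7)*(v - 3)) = v^2 - 10*v + 21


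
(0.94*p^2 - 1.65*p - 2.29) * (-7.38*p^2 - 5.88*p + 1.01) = -6.9372*p^4 + 6.6498*p^3 + 27.5516*p^2 + 11.7987*p - 2.3129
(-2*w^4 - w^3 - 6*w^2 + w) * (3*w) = -6*w^5 - 3*w^4 - 18*w^3 + 3*w^2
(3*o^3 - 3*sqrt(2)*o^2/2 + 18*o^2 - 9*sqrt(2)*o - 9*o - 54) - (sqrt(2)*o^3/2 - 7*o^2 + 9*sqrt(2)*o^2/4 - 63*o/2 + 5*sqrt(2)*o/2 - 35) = -sqrt(2)*o^3/2 + 3*o^3 - 15*sqrt(2)*o^2/4 + 25*o^2 - 23*sqrt(2)*o/2 + 45*o/2 - 19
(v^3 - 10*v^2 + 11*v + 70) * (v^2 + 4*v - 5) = v^5 - 6*v^4 - 34*v^3 + 164*v^2 + 225*v - 350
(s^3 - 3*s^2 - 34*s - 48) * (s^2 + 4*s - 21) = s^5 + s^4 - 67*s^3 - 121*s^2 + 522*s + 1008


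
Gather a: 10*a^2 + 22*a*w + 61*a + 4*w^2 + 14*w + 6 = 10*a^2 + a*(22*w + 61) + 4*w^2 + 14*w + 6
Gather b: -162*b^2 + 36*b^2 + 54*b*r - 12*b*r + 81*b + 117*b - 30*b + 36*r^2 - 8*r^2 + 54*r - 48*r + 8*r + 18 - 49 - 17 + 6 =-126*b^2 + b*(42*r + 168) + 28*r^2 + 14*r - 42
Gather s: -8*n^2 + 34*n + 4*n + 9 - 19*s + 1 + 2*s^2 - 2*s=-8*n^2 + 38*n + 2*s^2 - 21*s + 10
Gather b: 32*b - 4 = 32*b - 4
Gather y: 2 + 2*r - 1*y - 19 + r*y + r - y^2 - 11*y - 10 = 3*r - y^2 + y*(r - 12) - 27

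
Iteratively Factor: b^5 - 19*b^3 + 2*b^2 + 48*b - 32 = (b + 2)*(b^4 - 2*b^3 - 15*b^2 + 32*b - 16) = (b + 2)*(b + 4)*(b^3 - 6*b^2 + 9*b - 4) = (b - 1)*(b + 2)*(b + 4)*(b^2 - 5*b + 4) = (b - 4)*(b - 1)*(b + 2)*(b + 4)*(b - 1)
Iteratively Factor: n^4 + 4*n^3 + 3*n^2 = (n + 3)*(n^3 + n^2) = n*(n + 3)*(n^2 + n) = n^2*(n + 3)*(n + 1)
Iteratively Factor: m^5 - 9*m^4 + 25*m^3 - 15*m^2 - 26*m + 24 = (m + 1)*(m^4 - 10*m^3 + 35*m^2 - 50*m + 24) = (m - 4)*(m + 1)*(m^3 - 6*m^2 + 11*m - 6) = (m - 4)*(m - 2)*(m + 1)*(m^2 - 4*m + 3) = (m - 4)*(m - 3)*(m - 2)*(m + 1)*(m - 1)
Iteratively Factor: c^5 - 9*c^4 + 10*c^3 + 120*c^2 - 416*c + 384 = (c - 3)*(c^4 - 6*c^3 - 8*c^2 + 96*c - 128) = (c - 3)*(c - 2)*(c^3 - 4*c^2 - 16*c + 64) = (c - 4)*(c - 3)*(c - 2)*(c^2 - 16) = (c - 4)^2*(c - 3)*(c - 2)*(c + 4)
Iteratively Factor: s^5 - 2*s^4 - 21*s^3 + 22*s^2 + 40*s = (s + 1)*(s^4 - 3*s^3 - 18*s^2 + 40*s) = (s + 1)*(s + 4)*(s^3 - 7*s^2 + 10*s) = (s - 2)*(s + 1)*(s + 4)*(s^2 - 5*s) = (s - 5)*(s - 2)*(s + 1)*(s + 4)*(s)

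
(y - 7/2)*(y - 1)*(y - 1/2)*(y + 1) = y^4 - 4*y^3 + 3*y^2/4 + 4*y - 7/4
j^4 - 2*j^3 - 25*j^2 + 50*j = j*(j - 5)*(j - 2)*(j + 5)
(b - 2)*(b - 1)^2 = b^3 - 4*b^2 + 5*b - 2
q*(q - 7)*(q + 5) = q^3 - 2*q^2 - 35*q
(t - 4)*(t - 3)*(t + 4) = t^3 - 3*t^2 - 16*t + 48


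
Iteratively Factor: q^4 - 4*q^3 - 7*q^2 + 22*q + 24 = (q + 2)*(q^3 - 6*q^2 + 5*q + 12) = (q - 4)*(q + 2)*(q^2 - 2*q - 3) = (q - 4)*(q + 1)*(q + 2)*(q - 3)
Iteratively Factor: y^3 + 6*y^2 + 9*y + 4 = (y + 4)*(y^2 + 2*y + 1) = (y + 1)*(y + 4)*(y + 1)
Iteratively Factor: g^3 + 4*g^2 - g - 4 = (g - 1)*(g^2 + 5*g + 4) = (g - 1)*(g + 4)*(g + 1)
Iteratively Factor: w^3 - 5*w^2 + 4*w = (w)*(w^2 - 5*w + 4) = w*(w - 1)*(w - 4)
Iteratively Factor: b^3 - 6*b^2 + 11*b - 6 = (b - 2)*(b^2 - 4*b + 3) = (b - 3)*(b - 2)*(b - 1)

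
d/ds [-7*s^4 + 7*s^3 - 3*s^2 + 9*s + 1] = -28*s^3 + 21*s^2 - 6*s + 9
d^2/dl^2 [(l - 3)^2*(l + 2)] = 6*l - 8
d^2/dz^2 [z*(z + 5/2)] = 2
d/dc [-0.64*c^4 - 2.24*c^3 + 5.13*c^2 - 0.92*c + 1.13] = -2.56*c^3 - 6.72*c^2 + 10.26*c - 0.92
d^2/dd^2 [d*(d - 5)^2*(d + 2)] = 12*d^2 - 48*d + 10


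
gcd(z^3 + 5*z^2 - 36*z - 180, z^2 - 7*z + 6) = z - 6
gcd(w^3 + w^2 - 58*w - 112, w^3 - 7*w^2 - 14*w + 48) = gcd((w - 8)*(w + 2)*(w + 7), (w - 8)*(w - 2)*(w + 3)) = w - 8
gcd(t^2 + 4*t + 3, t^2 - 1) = t + 1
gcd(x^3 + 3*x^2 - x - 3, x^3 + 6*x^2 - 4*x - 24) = 1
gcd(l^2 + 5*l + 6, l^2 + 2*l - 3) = l + 3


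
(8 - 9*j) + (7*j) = 8 - 2*j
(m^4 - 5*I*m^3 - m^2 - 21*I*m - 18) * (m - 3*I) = m^5 - 8*I*m^4 - 16*m^3 - 18*I*m^2 - 81*m + 54*I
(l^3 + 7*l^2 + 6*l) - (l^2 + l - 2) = l^3 + 6*l^2 + 5*l + 2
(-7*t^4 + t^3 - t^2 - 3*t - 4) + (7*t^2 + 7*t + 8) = -7*t^4 + t^3 + 6*t^2 + 4*t + 4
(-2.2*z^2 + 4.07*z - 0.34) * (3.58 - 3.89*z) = 8.558*z^3 - 23.7083*z^2 + 15.8932*z - 1.2172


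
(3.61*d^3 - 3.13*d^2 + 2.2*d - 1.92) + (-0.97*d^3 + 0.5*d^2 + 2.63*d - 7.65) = 2.64*d^3 - 2.63*d^2 + 4.83*d - 9.57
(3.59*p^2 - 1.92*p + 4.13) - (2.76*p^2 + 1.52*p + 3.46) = 0.83*p^2 - 3.44*p + 0.67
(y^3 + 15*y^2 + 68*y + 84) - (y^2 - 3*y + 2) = y^3 + 14*y^2 + 71*y + 82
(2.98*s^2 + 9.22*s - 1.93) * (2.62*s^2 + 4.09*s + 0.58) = 7.8076*s^4 + 36.3446*s^3 + 34.3816*s^2 - 2.5461*s - 1.1194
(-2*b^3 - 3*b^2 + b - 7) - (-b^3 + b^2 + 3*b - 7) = -b^3 - 4*b^2 - 2*b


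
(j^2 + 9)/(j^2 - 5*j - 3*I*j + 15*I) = (j + 3*I)/(j - 5)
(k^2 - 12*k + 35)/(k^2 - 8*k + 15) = (k - 7)/(k - 3)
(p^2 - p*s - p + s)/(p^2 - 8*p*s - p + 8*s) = (p - s)/(p - 8*s)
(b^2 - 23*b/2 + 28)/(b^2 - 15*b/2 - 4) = (2*b - 7)/(2*b + 1)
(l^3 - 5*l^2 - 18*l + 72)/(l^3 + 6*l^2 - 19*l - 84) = (l^3 - 5*l^2 - 18*l + 72)/(l^3 + 6*l^2 - 19*l - 84)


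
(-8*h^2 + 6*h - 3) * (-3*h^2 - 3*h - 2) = 24*h^4 + 6*h^3 + 7*h^2 - 3*h + 6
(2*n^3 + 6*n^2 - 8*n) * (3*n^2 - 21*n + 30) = 6*n^5 - 24*n^4 - 90*n^3 + 348*n^2 - 240*n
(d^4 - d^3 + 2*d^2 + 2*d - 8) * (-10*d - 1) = -10*d^5 + 9*d^4 - 19*d^3 - 22*d^2 + 78*d + 8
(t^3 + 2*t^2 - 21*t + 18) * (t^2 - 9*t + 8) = t^5 - 7*t^4 - 31*t^3 + 223*t^2 - 330*t + 144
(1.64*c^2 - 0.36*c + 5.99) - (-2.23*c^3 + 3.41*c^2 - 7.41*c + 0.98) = 2.23*c^3 - 1.77*c^2 + 7.05*c + 5.01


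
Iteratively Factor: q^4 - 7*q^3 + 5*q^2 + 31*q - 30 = (q - 5)*(q^3 - 2*q^2 - 5*q + 6) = (q - 5)*(q + 2)*(q^2 - 4*q + 3) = (q - 5)*(q - 3)*(q + 2)*(q - 1)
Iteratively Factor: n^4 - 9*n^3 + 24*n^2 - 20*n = (n - 2)*(n^3 - 7*n^2 + 10*n) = (n - 5)*(n - 2)*(n^2 - 2*n) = n*(n - 5)*(n - 2)*(n - 2)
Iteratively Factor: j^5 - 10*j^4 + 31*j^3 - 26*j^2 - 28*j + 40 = (j - 2)*(j^4 - 8*j^3 + 15*j^2 + 4*j - 20) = (j - 5)*(j - 2)*(j^3 - 3*j^2 + 4) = (j - 5)*(j - 2)*(j + 1)*(j^2 - 4*j + 4) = (j - 5)*(j - 2)^2*(j + 1)*(j - 2)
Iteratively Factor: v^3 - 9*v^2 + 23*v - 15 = (v - 5)*(v^2 - 4*v + 3) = (v - 5)*(v - 3)*(v - 1)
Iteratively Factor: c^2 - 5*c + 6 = (c - 2)*(c - 3)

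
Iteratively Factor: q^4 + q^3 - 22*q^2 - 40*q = (q + 2)*(q^3 - q^2 - 20*q) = q*(q + 2)*(q^2 - q - 20) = q*(q + 2)*(q + 4)*(q - 5)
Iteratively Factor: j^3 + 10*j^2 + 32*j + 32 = (j + 4)*(j^2 + 6*j + 8) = (j + 2)*(j + 4)*(j + 4)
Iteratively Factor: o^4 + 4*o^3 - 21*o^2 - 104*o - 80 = (o + 1)*(o^3 + 3*o^2 - 24*o - 80) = (o - 5)*(o + 1)*(o^2 + 8*o + 16) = (o - 5)*(o + 1)*(o + 4)*(o + 4)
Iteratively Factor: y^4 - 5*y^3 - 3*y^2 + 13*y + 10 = (y + 1)*(y^3 - 6*y^2 + 3*y + 10) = (y - 5)*(y + 1)*(y^2 - y - 2) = (y - 5)*(y - 2)*(y + 1)*(y + 1)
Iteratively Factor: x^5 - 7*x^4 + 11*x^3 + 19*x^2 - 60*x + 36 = (x - 3)*(x^4 - 4*x^3 - x^2 + 16*x - 12) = (x - 3)^2*(x^3 - x^2 - 4*x + 4) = (x - 3)^2*(x - 2)*(x^2 + x - 2) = (x - 3)^2*(x - 2)*(x + 2)*(x - 1)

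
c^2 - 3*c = c*(c - 3)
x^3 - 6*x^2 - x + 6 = (x - 6)*(x - 1)*(x + 1)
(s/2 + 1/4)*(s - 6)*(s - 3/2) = s^3/2 - 7*s^2/2 + 21*s/8 + 9/4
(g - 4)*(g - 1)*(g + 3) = g^3 - 2*g^2 - 11*g + 12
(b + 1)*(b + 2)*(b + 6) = b^3 + 9*b^2 + 20*b + 12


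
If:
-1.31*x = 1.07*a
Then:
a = -1.22429906542056*x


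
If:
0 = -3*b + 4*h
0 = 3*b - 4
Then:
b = 4/3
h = 1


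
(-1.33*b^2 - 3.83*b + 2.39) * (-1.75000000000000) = 2.3275*b^2 + 6.7025*b - 4.1825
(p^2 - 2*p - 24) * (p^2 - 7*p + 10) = p^4 - 9*p^3 + 148*p - 240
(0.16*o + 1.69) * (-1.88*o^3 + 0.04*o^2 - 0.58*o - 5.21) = -0.3008*o^4 - 3.1708*o^3 - 0.0252*o^2 - 1.8138*o - 8.8049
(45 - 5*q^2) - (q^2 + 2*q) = -6*q^2 - 2*q + 45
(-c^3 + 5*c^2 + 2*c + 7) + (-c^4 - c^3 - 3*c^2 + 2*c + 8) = -c^4 - 2*c^3 + 2*c^2 + 4*c + 15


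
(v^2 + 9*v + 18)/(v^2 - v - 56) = (v^2 + 9*v + 18)/(v^2 - v - 56)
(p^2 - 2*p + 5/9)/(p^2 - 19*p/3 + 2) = (p - 5/3)/(p - 6)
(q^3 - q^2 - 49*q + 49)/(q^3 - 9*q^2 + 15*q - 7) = (q + 7)/(q - 1)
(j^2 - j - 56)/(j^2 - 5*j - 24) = (j + 7)/(j + 3)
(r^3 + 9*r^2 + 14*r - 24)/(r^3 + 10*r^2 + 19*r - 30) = (r + 4)/(r + 5)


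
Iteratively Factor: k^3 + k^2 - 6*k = (k)*(k^2 + k - 6) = k*(k - 2)*(k + 3)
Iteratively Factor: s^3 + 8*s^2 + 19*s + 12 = (s + 3)*(s^2 + 5*s + 4) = (s + 3)*(s + 4)*(s + 1)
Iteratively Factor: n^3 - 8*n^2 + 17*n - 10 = (n - 5)*(n^2 - 3*n + 2) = (n - 5)*(n - 2)*(n - 1)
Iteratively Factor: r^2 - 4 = (r + 2)*(r - 2)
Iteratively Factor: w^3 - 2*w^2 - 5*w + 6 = (w - 1)*(w^2 - w - 6) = (w - 1)*(w + 2)*(w - 3)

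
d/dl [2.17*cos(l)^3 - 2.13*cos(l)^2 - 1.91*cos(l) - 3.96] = (-6.51*cos(l)^2 + 4.26*cos(l) + 1.91)*sin(l)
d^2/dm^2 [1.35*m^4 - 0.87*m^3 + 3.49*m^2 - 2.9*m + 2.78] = 16.2*m^2 - 5.22*m + 6.98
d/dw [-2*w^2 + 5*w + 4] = 5 - 4*w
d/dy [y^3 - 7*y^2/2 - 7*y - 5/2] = 3*y^2 - 7*y - 7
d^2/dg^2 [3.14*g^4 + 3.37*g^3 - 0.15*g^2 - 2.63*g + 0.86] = 37.68*g^2 + 20.22*g - 0.3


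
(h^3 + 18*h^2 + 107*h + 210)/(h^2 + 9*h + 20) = (h^2 + 13*h + 42)/(h + 4)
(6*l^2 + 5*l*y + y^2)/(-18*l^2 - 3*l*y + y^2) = (2*l + y)/(-6*l + y)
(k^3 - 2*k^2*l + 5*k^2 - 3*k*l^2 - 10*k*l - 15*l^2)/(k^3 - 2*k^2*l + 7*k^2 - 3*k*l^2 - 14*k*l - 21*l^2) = (k + 5)/(k + 7)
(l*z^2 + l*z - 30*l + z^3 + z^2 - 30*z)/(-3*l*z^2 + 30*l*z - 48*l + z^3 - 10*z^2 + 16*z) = (-l*z^2 - l*z + 30*l - z^3 - z^2 + 30*z)/(3*l*z^2 - 30*l*z + 48*l - z^3 + 10*z^2 - 16*z)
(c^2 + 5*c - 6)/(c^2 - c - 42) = (c - 1)/(c - 7)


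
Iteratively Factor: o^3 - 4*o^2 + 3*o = (o - 1)*(o^2 - 3*o) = (o - 3)*(o - 1)*(o)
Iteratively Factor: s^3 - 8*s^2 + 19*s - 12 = (s - 3)*(s^2 - 5*s + 4) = (s - 3)*(s - 1)*(s - 4)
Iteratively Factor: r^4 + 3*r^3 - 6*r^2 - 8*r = (r + 1)*(r^3 + 2*r^2 - 8*r) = (r - 2)*(r + 1)*(r^2 + 4*r) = r*(r - 2)*(r + 1)*(r + 4)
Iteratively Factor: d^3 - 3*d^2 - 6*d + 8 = (d - 4)*(d^2 + d - 2) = (d - 4)*(d - 1)*(d + 2)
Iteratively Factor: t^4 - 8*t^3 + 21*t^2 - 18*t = (t - 3)*(t^3 - 5*t^2 + 6*t) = (t - 3)*(t - 2)*(t^2 - 3*t) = t*(t - 3)*(t - 2)*(t - 3)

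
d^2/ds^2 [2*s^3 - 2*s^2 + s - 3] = 12*s - 4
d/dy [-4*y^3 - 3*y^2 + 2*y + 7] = -12*y^2 - 6*y + 2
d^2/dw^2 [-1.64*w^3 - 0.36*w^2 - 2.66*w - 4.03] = -9.84*w - 0.72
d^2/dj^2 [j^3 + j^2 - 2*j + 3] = 6*j + 2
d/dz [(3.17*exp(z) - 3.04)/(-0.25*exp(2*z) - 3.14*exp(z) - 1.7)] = (0.7925*exp(2*z) - 1.52*exp(z) - 14.9346)*exp(z)/(0.0625*exp(4*z) + 1.57*exp(3*z) + 10.7096*exp(2*z) + 10.676*exp(z) + 2.89)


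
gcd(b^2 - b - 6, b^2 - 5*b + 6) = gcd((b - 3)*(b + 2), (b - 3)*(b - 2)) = b - 3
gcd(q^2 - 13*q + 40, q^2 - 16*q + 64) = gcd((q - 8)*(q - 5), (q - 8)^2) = q - 8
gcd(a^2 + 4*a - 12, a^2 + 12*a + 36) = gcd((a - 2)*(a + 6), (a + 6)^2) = a + 6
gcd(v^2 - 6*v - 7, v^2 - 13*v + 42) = v - 7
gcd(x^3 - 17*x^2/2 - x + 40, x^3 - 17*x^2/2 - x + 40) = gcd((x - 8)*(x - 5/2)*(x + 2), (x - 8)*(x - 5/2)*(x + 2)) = x^3 - 17*x^2/2 - x + 40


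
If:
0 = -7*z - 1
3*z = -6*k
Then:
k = 1/14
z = -1/7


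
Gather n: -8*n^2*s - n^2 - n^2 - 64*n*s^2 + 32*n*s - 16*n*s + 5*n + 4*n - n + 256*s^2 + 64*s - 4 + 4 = n^2*(-8*s - 2) + n*(-64*s^2 + 16*s + 8) + 256*s^2 + 64*s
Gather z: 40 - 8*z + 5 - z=45 - 9*z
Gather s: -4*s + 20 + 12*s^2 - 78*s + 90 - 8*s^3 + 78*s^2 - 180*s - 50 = -8*s^3 + 90*s^2 - 262*s + 60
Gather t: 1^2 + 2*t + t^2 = t^2 + 2*t + 1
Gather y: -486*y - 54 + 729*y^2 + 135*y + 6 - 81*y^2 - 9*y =648*y^2 - 360*y - 48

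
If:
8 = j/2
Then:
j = 16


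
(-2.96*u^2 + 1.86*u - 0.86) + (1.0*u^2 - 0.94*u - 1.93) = -1.96*u^2 + 0.92*u - 2.79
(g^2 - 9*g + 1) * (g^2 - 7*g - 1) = g^4 - 16*g^3 + 63*g^2 + 2*g - 1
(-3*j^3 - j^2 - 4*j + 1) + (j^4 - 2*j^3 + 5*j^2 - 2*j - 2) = j^4 - 5*j^3 + 4*j^2 - 6*j - 1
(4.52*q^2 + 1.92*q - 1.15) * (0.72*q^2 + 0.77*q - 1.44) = 3.2544*q^4 + 4.8628*q^3 - 5.8584*q^2 - 3.6503*q + 1.656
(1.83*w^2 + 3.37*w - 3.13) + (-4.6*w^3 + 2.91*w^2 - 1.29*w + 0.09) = -4.6*w^3 + 4.74*w^2 + 2.08*w - 3.04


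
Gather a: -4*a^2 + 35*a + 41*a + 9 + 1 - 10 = -4*a^2 + 76*a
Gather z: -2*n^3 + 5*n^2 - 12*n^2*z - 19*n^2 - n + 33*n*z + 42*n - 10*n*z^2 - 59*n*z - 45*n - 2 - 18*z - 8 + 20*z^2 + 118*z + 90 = -2*n^3 - 14*n^2 - 4*n + z^2*(20 - 10*n) + z*(-12*n^2 - 26*n + 100) + 80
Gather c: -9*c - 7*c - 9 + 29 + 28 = 48 - 16*c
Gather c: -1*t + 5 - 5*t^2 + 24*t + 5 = -5*t^2 + 23*t + 10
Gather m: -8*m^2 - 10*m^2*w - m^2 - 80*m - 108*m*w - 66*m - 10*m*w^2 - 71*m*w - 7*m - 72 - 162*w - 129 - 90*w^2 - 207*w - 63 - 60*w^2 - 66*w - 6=m^2*(-10*w - 9) + m*(-10*w^2 - 179*w - 153) - 150*w^2 - 435*w - 270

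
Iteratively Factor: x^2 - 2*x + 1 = (x - 1)*(x - 1)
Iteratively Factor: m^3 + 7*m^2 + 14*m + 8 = (m + 2)*(m^2 + 5*m + 4) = (m + 2)*(m + 4)*(m + 1)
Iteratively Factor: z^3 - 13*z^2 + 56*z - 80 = (z - 5)*(z^2 - 8*z + 16) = (z - 5)*(z - 4)*(z - 4)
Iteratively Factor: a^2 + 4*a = (a)*(a + 4)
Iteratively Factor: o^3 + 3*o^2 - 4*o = (o)*(o^2 + 3*o - 4) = o*(o - 1)*(o + 4)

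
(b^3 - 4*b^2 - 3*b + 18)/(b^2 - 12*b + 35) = (b^3 - 4*b^2 - 3*b + 18)/(b^2 - 12*b + 35)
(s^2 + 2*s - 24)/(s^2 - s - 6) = (-s^2 - 2*s + 24)/(-s^2 + s + 6)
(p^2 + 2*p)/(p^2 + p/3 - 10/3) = 3*p/(3*p - 5)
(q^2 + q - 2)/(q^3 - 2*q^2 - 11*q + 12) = (q + 2)/(q^2 - q - 12)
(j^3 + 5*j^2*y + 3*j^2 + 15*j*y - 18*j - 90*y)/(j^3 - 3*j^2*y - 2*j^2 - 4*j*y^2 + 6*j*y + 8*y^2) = (j^3 + 5*j^2*y + 3*j^2 + 15*j*y - 18*j - 90*y)/(j^3 - 3*j^2*y - 2*j^2 - 4*j*y^2 + 6*j*y + 8*y^2)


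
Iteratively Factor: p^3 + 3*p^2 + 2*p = (p + 1)*(p^2 + 2*p) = p*(p + 1)*(p + 2)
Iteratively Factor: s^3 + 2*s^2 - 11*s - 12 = (s + 4)*(s^2 - 2*s - 3) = (s - 3)*(s + 4)*(s + 1)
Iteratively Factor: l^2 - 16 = (l + 4)*(l - 4)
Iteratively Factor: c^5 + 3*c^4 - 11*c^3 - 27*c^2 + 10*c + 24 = (c + 4)*(c^4 - c^3 - 7*c^2 + c + 6) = (c + 1)*(c + 4)*(c^3 - 2*c^2 - 5*c + 6) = (c - 1)*(c + 1)*(c + 4)*(c^2 - c - 6) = (c - 3)*(c - 1)*(c + 1)*(c + 4)*(c + 2)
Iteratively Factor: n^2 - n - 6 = (n - 3)*(n + 2)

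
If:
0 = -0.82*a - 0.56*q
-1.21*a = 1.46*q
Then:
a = 0.00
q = 0.00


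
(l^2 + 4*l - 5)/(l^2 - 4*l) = (l^2 + 4*l - 5)/(l*(l - 4))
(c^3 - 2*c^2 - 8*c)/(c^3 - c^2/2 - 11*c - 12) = 2*c/(2*c + 3)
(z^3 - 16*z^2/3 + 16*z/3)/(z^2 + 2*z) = (3*z^2 - 16*z + 16)/(3*(z + 2))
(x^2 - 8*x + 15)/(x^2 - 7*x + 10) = (x - 3)/(x - 2)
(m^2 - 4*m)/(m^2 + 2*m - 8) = m*(m - 4)/(m^2 + 2*m - 8)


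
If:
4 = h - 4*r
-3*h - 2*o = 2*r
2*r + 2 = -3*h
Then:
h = 0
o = 1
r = -1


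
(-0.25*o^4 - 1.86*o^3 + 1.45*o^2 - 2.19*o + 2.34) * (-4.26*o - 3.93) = 1.065*o^5 + 8.9061*o^4 + 1.1328*o^3 + 3.6309*o^2 - 1.3617*o - 9.1962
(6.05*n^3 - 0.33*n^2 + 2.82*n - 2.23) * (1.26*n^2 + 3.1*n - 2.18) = 7.623*n^5 + 18.3392*n^4 - 10.6588*n^3 + 6.6516*n^2 - 13.0606*n + 4.8614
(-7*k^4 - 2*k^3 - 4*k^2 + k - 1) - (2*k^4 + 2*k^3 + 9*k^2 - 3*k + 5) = -9*k^4 - 4*k^3 - 13*k^2 + 4*k - 6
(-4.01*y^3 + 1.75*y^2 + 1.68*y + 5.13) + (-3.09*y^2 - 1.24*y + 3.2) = -4.01*y^3 - 1.34*y^2 + 0.44*y + 8.33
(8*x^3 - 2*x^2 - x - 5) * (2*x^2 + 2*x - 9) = 16*x^5 + 12*x^4 - 78*x^3 + 6*x^2 - x + 45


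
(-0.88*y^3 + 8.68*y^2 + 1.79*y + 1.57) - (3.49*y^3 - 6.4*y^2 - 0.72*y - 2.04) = -4.37*y^3 + 15.08*y^2 + 2.51*y + 3.61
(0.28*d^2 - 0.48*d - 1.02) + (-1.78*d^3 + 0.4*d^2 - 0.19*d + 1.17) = -1.78*d^3 + 0.68*d^2 - 0.67*d + 0.15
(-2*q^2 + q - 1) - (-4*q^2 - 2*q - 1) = 2*q^2 + 3*q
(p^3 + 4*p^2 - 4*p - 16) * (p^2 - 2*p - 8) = p^5 + 2*p^4 - 20*p^3 - 40*p^2 + 64*p + 128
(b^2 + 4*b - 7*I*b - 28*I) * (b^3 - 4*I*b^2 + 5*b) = b^5 + 4*b^4 - 11*I*b^4 - 23*b^3 - 44*I*b^3 - 92*b^2 - 35*I*b^2 - 140*I*b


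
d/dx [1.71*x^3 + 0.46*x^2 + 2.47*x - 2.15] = 5.13*x^2 + 0.92*x + 2.47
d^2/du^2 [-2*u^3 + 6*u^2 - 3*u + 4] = 12 - 12*u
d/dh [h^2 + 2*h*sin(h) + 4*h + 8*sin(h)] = 2*h*cos(h) + 2*h + 2*sin(h) + 8*cos(h) + 4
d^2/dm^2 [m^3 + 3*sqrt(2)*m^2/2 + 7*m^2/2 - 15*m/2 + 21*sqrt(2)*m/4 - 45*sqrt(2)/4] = 6*m + 3*sqrt(2) + 7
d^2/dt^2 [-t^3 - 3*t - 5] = -6*t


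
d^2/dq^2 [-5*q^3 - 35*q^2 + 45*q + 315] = -30*q - 70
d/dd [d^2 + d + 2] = 2*d + 1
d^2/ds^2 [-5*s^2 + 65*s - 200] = -10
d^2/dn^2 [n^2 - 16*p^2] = 2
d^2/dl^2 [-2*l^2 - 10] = -4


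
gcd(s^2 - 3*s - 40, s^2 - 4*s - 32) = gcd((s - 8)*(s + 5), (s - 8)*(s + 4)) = s - 8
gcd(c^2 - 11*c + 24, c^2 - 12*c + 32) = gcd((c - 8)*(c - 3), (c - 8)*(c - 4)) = c - 8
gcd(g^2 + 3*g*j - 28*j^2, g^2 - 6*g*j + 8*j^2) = g - 4*j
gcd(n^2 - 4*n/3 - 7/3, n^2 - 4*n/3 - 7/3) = n^2 - 4*n/3 - 7/3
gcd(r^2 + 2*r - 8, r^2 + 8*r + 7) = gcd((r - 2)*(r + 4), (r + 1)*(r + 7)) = 1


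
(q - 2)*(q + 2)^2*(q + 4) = q^4 + 6*q^3 + 4*q^2 - 24*q - 32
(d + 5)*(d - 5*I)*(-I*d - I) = -I*d^3 - 5*d^2 - 6*I*d^2 - 30*d - 5*I*d - 25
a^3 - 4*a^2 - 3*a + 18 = (a - 3)^2*(a + 2)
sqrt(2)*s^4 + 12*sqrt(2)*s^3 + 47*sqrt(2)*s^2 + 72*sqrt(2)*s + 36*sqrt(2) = (s + 2)*(s + 3)*(s + 6)*(sqrt(2)*s + sqrt(2))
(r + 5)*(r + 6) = r^2 + 11*r + 30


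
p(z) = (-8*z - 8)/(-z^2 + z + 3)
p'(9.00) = -0.17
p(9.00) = 1.16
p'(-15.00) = -0.03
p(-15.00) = -0.47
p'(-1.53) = -13.51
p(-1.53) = -4.87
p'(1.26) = -6.84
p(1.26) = -6.77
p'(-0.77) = -3.14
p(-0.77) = -1.12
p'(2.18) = -486.21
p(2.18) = -59.49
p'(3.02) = -14.28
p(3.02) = 10.37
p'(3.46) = -5.50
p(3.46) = 6.47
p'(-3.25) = -0.41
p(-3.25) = -1.66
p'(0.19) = -1.94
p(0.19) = -3.02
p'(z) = (-8*z - 8)*(2*z - 1)/(-z^2 + z + 3)^2 - 8/(-z^2 + z + 3) = 8*(z^2 - z - (z + 1)*(2*z - 1) - 3)/(-z^2 + z + 3)^2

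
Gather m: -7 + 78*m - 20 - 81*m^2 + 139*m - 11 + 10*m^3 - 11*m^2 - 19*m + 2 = 10*m^3 - 92*m^2 + 198*m - 36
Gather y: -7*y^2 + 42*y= -7*y^2 + 42*y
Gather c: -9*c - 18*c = -27*c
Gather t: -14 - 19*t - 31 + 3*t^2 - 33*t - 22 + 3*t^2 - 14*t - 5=6*t^2 - 66*t - 72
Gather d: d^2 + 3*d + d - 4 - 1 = d^2 + 4*d - 5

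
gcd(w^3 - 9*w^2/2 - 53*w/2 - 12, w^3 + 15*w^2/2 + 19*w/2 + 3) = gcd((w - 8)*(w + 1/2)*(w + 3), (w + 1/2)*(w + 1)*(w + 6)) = w + 1/2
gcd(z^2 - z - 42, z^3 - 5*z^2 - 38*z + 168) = z^2 - z - 42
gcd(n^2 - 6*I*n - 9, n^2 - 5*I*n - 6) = n - 3*I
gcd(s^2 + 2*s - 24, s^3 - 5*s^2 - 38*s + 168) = s^2 + 2*s - 24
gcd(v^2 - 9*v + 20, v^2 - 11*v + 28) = v - 4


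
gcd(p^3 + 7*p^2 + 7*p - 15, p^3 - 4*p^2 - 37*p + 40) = p^2 + 4*p - 5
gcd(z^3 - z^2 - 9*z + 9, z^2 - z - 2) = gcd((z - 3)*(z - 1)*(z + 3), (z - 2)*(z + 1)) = 1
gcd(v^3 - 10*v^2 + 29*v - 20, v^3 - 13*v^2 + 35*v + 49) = 1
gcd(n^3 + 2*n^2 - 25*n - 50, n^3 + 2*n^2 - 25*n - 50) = n^3 + 2*n^2 - 25*n - 50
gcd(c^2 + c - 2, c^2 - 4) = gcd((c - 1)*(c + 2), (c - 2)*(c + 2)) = c + 2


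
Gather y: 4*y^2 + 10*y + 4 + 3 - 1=4*y^2 + 10*y + 6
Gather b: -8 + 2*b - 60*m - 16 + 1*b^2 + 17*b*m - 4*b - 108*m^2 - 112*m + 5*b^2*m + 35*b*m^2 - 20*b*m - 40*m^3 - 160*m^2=b^2*(5*m + 1) + b*(35*m^2 - 3*m - 2) - 40*m^3 - 268*m^2 - 172*m - 24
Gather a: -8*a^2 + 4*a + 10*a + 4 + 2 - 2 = -8*a^2 + 14*a + 4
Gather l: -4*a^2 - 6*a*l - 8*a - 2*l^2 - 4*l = -4*a^2 - 8*a - 2*l^2 + l*(-6*a - 4)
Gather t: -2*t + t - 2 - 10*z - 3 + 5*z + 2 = -t - 5*z - 3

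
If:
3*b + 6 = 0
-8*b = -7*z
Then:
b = -2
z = -16/7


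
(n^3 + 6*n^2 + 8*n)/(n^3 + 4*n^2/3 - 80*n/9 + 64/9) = 9*n*(n + 2)/(9*n^2 - 24*n + 16)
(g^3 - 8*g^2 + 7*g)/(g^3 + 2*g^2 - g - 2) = g*(g - 7)/(g^2 + 3*g + 2)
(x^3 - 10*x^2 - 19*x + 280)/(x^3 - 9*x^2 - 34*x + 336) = (x + 5)/(x + 6)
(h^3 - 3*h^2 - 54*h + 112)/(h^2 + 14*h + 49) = (h^2 - 10*h + 16)/(h + 7)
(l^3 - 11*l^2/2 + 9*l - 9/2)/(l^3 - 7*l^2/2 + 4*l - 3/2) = (l - 3)/(l - 1)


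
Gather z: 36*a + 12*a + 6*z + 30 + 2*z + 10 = 48*a + 8*z + 40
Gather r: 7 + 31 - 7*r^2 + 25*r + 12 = -7*r^2 + 25*r + 50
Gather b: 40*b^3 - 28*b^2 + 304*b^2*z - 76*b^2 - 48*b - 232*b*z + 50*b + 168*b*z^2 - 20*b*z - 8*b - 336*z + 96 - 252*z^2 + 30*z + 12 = 40*b^3 + b^2*(304*z - 104) + b*(168*z^2 - 252*z - 6) - 252*z^2 - 306*z + 108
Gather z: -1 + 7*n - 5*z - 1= 7*n - 5*z - 2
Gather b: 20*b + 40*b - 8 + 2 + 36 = 60*b + 30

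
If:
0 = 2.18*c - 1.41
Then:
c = 0.65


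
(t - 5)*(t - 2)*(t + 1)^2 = t^4 - 5*t^3 - 3*t^2 + 13*t + 10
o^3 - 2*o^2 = o^2*(o - 2)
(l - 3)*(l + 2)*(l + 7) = l^3 + 6*l^2 - 13*l - 42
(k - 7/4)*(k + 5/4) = k^2 - k/2 - 35/16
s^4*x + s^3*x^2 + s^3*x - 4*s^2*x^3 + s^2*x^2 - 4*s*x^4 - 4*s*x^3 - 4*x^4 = (s - 2*x)*(s + x)*(s + 2*x)*(s*x + x)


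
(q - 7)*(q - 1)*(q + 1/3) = q^3 - 23*q^2/3 + 13*q/3 + 7/3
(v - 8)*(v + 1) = v^2 - 7*v - 8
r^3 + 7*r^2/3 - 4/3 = (r - 2/3)*(r + 1)*(r + 2)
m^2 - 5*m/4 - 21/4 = (m - 3)*(m + 7/4)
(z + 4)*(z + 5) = z^2 + 9*z + 20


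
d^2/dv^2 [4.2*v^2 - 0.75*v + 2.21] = 8.40000000000000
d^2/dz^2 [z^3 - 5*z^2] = 6*z - 10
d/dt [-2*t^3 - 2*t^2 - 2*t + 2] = -6*t^2 - 4*t - 2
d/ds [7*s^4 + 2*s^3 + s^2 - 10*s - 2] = 28*s^3 + 6*s^2 + 2*s - 10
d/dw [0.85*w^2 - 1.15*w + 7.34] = 1.7*w - 1.15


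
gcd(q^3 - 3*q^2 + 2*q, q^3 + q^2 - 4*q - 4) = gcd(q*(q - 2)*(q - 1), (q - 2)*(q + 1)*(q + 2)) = q - 2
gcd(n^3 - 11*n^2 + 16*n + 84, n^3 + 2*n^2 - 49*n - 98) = n^2 - 5*n - 14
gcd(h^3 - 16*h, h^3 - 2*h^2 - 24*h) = h^2 + 4*h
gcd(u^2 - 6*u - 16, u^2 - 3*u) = 1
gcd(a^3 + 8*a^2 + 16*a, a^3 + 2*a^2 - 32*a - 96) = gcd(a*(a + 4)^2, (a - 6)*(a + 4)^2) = a^2 + 8*a + 16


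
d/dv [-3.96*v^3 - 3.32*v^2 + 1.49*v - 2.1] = -11.88*v^2 - 6.64*v + 1.49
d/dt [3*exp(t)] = 3*exp(t)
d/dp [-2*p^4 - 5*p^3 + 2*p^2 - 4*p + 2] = -8*p^3 - 15*p^2 + 4*p - 4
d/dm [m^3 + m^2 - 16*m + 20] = 3*m^2 + 2*m - 16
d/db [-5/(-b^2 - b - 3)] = 5*(-2*b - 1)/(b^2 + b + 3)^2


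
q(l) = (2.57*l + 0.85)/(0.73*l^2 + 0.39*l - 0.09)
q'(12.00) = -0.02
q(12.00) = 0.29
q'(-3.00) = -0.49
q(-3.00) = -1.29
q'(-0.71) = -525201.97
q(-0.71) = -891.77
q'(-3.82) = -0.28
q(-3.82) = -0.99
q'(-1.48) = -3.27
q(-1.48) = -3.17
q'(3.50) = -0.27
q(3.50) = 0.96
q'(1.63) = -1.23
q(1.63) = 2.03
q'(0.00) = -69.48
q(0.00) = -9.44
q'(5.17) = -0.12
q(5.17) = 0.66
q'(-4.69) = -0.18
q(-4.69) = -0.79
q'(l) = (-1.46*l - 0.39)*(2.57*l + 0.85)/(0.73*l^2 + 0.39*l - 0.09)^2 + 2.57/(0.73*l^2 + 0.39*l - 0.09) = (1.8761*l^2 + 1.0023*l - (1.46*l + 0.39)*(2.57*l + 0.85) - 0.2313)/(0.73*l^2 + 0.39*l - 0.09)^2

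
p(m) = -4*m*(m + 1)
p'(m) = -8*m - 4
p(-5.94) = -117.37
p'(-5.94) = 43.52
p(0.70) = -4.76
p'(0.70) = -9.60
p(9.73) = -417.61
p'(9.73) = -81.84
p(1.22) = -10.83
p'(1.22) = -13.76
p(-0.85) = 0.51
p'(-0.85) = 2.80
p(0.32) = -1.69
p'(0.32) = -6.56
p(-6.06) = -122.65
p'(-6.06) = 44.48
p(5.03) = -121.32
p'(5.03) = -44.24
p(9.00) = -360.00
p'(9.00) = -76.00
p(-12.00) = -528.00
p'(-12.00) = 92.00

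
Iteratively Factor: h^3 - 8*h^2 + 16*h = (h - 4)*(h^2 - 4*h) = h*(h - 4)*(h - 4)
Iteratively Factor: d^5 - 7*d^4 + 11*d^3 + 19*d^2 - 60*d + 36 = (d - 2)*(d^4 - 5*d^3 + d^2 + 21*d - 18) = (d - 2)*(d - 1)*(d^3 - 4*d^2 - 3*d + 18) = (d - 3)*(d - 2)*(d - 1)*(d^2 - d - 6) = (d - 3)^2*(d - 2)*(d - 1)*(d + 2)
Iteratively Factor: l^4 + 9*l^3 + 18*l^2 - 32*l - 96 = (l + 3)*(l^3 + 6*l^2 - 32) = (l + 3)*(l + 4)*(l^2 + 2*l - 8) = (l + 3)*(l + 4)^2*(l - 2)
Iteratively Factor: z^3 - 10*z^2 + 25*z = (z)*(z^2 - 10*z + 25) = z*(z - 5)*(z - 5)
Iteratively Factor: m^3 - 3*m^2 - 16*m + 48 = (m - 3)*(m^2 - 16) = (m - 4)*(m - 3)*(m + 4)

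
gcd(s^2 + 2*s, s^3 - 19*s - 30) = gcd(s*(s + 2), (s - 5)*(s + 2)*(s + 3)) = s + 2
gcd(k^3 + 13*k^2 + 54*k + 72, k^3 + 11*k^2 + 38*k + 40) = k + 4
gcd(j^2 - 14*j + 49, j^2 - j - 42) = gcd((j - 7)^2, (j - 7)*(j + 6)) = j - 7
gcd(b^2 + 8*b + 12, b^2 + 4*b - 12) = b + 6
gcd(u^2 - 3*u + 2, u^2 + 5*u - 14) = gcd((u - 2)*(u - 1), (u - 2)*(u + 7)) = u - 2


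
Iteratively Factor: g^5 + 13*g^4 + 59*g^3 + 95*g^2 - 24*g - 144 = (g + 3)*(g^4 + 10*g^3 + 29*g^2 + 8*g - 48) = (g + 3)*(g + 4)*(g^3 + 6*g^2 + 5*g - 12) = (g + 3)*(g + 4)^2*(g^2 + 2*g - 3) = (g - 1)*(g + 3)*(g + 4)^2*(g + 3)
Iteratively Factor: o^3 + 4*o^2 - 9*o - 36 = (o + 3)*(o^2 + o - 12) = (o - 3)*(o + 3)*(o + 4)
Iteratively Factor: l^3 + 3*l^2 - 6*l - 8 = (l + 4)*(l^2 - l - 2) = (l + 1)*(l + 4)*(l - 2)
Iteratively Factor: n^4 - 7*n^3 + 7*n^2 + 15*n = (n)*(n^3 - 7*n^2 + 7*n + 15) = n*(n - 5)*(n^2 - 2*n - 3) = n*(n - 5)*(n - 3)*(n + 1)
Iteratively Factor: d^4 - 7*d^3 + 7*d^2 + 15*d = (d)*(d^3 - 7*d^2 + 7*d + 15) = d*(d - 3)*(d^2 - 4*d - 5) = d*(d - 3)*(d + 1)*(d - 5)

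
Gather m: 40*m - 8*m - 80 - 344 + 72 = 32*m - 352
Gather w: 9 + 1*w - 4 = w + 5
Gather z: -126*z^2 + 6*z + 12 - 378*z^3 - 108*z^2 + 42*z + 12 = -378*z^3 - 234*z^2 + 48*z + 24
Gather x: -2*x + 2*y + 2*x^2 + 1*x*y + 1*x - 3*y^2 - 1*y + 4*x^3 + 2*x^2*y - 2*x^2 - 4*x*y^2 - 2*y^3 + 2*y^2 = 4*x^3 + 2*x^2*y + x*(-4*y^2 + y - 1) - 2*y^3 - y^2 + y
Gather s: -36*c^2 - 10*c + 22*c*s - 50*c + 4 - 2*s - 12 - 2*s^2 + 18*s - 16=-36*c^2 - 60*c - 2*s^2 + s*(22*c + 16) - 24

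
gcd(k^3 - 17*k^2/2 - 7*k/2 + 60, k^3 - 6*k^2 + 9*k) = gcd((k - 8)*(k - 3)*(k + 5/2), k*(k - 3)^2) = k - 3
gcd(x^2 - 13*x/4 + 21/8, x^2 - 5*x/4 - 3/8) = x - 3/2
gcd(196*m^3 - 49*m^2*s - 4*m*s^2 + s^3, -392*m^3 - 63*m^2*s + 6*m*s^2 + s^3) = 7*m + s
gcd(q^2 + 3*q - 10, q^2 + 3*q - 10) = q^2 + 3*q - 10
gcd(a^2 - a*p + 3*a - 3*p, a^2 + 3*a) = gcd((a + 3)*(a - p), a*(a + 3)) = a + 3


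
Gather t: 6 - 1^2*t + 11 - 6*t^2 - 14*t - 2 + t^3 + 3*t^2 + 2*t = t^3 - 3*t^2 - 13*t + 15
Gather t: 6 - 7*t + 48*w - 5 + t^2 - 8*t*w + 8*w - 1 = t^2 + t*(-8*w - 7) + 56*w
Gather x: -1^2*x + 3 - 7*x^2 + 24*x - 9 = -7*x^2 + 23*x - 6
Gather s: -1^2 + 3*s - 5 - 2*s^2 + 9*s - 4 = -2*s^2 + 12*s - 10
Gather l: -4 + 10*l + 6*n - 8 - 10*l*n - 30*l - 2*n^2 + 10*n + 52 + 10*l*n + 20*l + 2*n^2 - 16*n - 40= 0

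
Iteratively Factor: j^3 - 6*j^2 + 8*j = (j - 2)*(j^2 - 4*j) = (j - 4)*(j - 2)*(j)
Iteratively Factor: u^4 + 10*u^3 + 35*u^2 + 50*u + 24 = (u + 1)*(u^3 + 9*u^2 + 26*u + 24) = (u + 1)*(u + 3)*(u^2 + 6*u + 8) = (u + 1)*(u + 3)*(u + 4)*(u + 2)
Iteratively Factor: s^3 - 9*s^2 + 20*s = (s)*(s^2 - 9*s + 20) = s*(s - 5)*(s - 4)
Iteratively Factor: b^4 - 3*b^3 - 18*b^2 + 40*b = (b - 5)*(b^3 + 2*b^2 - 8*b) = (b - 5)*(b - 2)*(b^2 + 4*b) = b*(b - 5)*(b - 2)*(b + 4)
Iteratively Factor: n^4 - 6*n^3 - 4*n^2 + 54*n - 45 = (n - 5)*(n^3 - n^2 - 9*n + 9) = (n - 5)*(n - 3)*(n^2 + 2*n - 3) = (n - 5)*(n - 3)*(n - 1)*(n + 3)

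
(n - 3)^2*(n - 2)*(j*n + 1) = j*n^4 - 8*j*n^3 + 21*j*n^2 - 18*j*n + n^3 - 8*n^2 + 21*n - 18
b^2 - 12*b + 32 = (b - 8)*(b - 4)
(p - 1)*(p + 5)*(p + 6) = p^3 + 10*p^2 + 19*p - 30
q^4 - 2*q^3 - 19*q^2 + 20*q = q*(q - 5)*(q - 1)*(q + 4)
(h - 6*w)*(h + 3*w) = h^2 - 3*h*w - 18*w^2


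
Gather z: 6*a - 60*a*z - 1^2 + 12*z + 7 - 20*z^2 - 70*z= 6*a - 20*z^2 + z*(-60*a - 58) + 6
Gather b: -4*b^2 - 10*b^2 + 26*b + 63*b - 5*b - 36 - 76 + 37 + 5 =-14*b^2 + 84*b - 70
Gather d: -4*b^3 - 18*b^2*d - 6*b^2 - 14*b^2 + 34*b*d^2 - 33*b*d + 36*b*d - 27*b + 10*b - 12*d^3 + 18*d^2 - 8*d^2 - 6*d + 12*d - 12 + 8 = -4*b^3 - 20*b^2 - 17*b - 12*d^3 + d^2*(34*b + 10) + d*(-18*b^2 + 3*b + 6) - 4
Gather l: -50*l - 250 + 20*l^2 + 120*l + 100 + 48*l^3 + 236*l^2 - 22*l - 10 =48*l^3 + 256*l^2 + 48*l - 160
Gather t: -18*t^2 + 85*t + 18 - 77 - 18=-18*t^2 + 85*t - 77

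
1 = 1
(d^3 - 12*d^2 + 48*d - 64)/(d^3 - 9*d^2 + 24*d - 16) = (d - 4)/(d - 1)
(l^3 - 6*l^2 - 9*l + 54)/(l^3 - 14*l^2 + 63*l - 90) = (l + 3)/(l - 5)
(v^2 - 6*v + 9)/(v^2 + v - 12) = (v - 3)/(v + 4)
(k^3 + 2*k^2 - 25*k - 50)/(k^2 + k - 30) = (k^2 + 7*k + 10)/(k + 6)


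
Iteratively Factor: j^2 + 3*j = (j)*(j + 3)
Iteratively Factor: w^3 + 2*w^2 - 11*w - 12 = (w + 1)*(w^2 + w - 12) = (w + 1)*(w + 4)*(w - 3)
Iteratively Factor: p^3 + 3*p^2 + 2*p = (p + 1)*(p^2 + 2*p) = (p + 1)*(p + 2)*(p)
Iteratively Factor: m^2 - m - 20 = (m + 4)*(m - 5)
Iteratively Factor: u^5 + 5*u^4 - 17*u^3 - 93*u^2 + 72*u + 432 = (u - 3)*(u^4 + 8*u^3 + 7*u^2 - 72*u - 144) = (u - 3)*(u + 4)*(u^3 + 4*u^2 - 9*u - 36) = (u - 3)*(u + 4)^2*(u^2 - 9) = (u - 3)*(u + 3)*(u + 4)^2*(u - 3)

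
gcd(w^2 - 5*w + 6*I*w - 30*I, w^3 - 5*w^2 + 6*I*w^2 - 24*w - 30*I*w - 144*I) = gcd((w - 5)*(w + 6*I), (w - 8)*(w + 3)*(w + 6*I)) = w + 6*I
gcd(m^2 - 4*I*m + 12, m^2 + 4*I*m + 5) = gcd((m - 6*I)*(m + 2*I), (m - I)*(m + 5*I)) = 1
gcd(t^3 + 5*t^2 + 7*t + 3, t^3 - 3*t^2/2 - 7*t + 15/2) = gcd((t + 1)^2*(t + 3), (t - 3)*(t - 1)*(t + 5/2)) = 1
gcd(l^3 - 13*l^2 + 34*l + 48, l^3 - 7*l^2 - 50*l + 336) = l^2 - 14*l + 48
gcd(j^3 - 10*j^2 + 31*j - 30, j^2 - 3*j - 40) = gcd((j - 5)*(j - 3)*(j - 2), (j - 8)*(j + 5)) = 1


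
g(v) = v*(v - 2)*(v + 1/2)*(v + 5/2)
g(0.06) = -0.17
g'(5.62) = 748.88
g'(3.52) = 175.69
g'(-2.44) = -19.57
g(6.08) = 1400.48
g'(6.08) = 949.66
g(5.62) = 1011.00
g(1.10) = -5.70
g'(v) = v*(v - 2)*(v + 1/2) + v*(v - 2)*(v + 5/2) + v*(v + 1/2)*(v + 5/2) + (v - 2)*(v + 1/2)*(v + 5/2) = 4*v^3 + 3*v^2 - 19*v/2 - 5/2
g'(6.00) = 912.50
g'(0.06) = -3.06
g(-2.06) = -5.74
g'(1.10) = -4.00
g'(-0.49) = 2.40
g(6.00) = 1326.00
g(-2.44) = -1.26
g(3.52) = 129.48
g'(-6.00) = -701.50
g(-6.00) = 924.00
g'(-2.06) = -5.17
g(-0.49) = 0.02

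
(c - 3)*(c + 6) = c^2 + 3*c - 18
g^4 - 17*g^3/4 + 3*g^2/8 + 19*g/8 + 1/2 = (g - 4)*(g - 1)*(g + 1/4)*(g + 1/2)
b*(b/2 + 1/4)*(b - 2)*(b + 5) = b^4/2 + 7*b^3/4 - 17*b^2/4 - 5*b/2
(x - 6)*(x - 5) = x^2 - 11*x + 30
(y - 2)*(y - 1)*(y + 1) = y^3 - 2*y^2 - y + 2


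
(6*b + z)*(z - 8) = 6*b*z - 48*b + z^2 - 8*z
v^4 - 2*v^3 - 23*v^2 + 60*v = v*(v - 4)*(v - 3)*(v + 5)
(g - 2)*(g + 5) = g^2 + 3*g - 10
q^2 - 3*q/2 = q*(q - 3/2)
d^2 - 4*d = d*(d - 4)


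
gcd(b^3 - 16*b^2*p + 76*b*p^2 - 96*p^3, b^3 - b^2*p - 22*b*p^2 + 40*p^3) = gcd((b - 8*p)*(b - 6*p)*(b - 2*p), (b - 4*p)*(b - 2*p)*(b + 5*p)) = -b + 2*p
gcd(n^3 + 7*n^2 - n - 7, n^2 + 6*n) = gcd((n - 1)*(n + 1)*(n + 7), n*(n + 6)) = 1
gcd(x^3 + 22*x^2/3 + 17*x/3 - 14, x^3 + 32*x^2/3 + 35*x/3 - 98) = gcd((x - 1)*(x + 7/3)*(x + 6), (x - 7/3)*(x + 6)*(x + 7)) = x + 6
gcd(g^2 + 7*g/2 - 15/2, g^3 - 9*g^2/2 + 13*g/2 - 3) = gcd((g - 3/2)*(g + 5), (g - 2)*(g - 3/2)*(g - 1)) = g - 3/2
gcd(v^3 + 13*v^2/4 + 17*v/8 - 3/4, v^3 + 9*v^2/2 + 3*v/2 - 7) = v + 2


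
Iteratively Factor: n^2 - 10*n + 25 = (n - 5)*(n - 5)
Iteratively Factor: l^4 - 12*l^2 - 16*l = (l + 2)*(l^3 - 2*l^2 - 8*l) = l*(l + 2)*(l^2 - 2*l - 8) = l*(l + 2)^2*(l - 4)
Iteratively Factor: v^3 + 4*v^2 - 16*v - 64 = (v + 4)*(v^2 - 16) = (v + 4)^2*(v - 4)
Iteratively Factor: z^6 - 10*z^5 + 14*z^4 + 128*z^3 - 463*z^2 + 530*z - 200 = (z - 1)*(z^5 - 9*z^4 + 5*z^3 + 133*z^2 - 330*z + 200) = (z - 1)^2*(z^4 - 8*z^3 - 3*z^2 + 130*z - 200) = (z - 2)*(z - 1)^2*(z^3 - 6*z^2 - 15*z + 100) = (z - 2)*(z - 1)^2*(z + 4)*(z^2 - 10*z + 25) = (z - 5)*(z - 2)*(z - 1)^2*(z + 4)*(z - 5)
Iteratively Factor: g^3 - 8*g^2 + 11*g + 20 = (g - 4)*(g^2 - 4*g - 5) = (g - 4)*(g + 1)*(g - 5)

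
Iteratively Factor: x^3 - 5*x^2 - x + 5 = (x - 5)*(x^2 - 1) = (x - 5)*(x + 1)*(x - 1)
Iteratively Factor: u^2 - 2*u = (u)*(u - 2)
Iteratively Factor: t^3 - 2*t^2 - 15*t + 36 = (t + 4)*(t^2 - 6*t + 9) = (t - 3)*(t + 4)*(t - 3)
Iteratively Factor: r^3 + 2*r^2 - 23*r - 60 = (r - 5)*(r^2 + 7*r + 12) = (r - 5)*(r + 4)*(r + 3)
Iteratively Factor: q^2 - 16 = (q + 4)*(q - 4)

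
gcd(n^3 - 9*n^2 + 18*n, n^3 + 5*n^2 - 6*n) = n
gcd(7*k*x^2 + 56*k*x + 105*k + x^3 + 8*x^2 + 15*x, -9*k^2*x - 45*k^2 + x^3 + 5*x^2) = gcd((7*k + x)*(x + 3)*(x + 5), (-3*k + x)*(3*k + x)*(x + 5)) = x + 5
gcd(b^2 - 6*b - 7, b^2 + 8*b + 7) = b + 1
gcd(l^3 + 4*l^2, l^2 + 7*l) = l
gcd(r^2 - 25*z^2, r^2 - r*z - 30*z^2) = r + 5*z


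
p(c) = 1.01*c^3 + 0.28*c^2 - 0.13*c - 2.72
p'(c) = 3.03*c^2 + 0.56*c - 0.13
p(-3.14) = -30.82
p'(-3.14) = 27.99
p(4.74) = 110.52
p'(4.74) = 70.60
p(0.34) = -2.69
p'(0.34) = 0.41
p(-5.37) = -150.35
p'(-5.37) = 84.24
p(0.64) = -2.42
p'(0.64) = 1.47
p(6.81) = 328.36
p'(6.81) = 144.20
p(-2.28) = -12.94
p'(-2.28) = 14.34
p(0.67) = -2.38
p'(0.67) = 1.61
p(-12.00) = -1706.12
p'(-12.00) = 429.47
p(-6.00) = -210.02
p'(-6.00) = 105.59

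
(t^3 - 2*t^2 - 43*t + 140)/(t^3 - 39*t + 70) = (t - 4)/(t - 2)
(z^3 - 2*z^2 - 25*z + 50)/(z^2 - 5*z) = z + 3 - 10/z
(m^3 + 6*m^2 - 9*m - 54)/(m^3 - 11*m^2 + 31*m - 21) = (m^2 + 9*m + 18)/(m^2 - 8*m + 7)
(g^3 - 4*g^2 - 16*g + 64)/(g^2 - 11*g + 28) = (g^2 - 16)/(g - 7)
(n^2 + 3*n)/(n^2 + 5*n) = (n + 3)/(n + 5)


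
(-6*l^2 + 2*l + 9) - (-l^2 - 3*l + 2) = -5*l^2 + 5*l + 7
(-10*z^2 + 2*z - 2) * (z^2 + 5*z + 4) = -10*z^4 - 48*z^3 - 32*z^2 - 2*z - 8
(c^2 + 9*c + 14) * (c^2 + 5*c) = c^4 + 14*c^3 + 59*c^2 + 70*c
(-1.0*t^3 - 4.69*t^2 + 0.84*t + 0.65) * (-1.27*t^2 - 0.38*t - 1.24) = 1.27*t^5 + 6.3363*t^4 + 1.9554*t^3 + 4.6709*t^2 - 1.2886*t - 0.806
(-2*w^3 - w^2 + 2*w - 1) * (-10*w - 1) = 20*w^4 + 12*w^3 - 19*w^2 + 8*w + 1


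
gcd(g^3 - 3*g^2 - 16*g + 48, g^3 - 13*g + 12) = g^2 + g - 12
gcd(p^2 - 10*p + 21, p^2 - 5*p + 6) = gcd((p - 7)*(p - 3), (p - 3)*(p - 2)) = p - 3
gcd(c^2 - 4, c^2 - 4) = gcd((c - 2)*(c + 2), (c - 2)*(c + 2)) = c^2 - 4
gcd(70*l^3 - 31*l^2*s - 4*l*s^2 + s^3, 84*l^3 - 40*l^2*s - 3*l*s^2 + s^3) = 14*l^2 - 9*l*s + s^2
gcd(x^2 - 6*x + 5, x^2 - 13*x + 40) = x - 5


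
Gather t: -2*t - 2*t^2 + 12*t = -2*t^2 + 10*t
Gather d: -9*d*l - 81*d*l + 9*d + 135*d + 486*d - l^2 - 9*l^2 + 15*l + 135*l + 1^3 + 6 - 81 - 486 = d*(630 - 90*l) - 10*l^2 + 150*l - 560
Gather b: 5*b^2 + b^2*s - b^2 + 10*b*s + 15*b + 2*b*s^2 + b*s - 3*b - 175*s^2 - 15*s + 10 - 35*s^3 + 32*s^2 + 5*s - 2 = b^2*(s + 4) + b*(2*s^2 + 11*s + 12) - 35*s^3 - 143*s^2 - 10*s + 8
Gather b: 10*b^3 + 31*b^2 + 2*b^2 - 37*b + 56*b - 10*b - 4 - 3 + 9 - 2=10*b^3 + 33*b^2 + 9*b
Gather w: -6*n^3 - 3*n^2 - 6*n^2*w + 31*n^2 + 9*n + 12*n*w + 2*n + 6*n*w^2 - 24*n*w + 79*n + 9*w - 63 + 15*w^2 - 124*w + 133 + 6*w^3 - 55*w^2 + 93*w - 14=-6*n^3 + 28*n^2 + 90*n + 6*w^3 + w^2*(6*n - 40) + w*(-6*n^2 - 12*n - 22) + 56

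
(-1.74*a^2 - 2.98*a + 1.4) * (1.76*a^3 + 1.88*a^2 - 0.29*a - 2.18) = -3.0624*a^5 - 8.516*a^4 - 2.6338*a^3 + 7.2894*a^2 + 6.0904*a - 3.052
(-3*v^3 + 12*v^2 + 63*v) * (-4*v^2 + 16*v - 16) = 12*v^5 - 96*v^4 - 12*v^3 + 816*v^2 - 1008*v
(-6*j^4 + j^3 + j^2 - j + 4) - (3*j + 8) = -6*j^4 + j^3 + j^2 - 4*j - 4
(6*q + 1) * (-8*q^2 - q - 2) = -48*q^3 - 14*q^2 - 13*q - 2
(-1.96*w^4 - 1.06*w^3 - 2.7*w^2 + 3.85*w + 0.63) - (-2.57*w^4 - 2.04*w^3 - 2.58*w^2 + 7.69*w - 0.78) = 0.61*w^4 + 0.98*w^3 - 0.12*w^2 - 3.84*w + 1.41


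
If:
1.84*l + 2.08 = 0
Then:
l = -1.13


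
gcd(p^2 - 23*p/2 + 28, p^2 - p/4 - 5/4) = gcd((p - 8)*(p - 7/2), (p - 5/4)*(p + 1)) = 1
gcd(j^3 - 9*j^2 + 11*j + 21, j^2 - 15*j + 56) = j - 7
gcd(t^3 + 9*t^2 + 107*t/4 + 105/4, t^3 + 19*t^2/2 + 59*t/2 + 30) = t^2 + 11*t/2 + 15/2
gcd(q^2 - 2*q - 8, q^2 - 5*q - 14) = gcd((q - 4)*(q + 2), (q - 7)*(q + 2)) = q + 2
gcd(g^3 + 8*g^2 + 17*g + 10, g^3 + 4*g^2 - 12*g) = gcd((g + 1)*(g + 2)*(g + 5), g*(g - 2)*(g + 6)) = 1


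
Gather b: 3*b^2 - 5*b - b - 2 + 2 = 3*b^2 - 6*b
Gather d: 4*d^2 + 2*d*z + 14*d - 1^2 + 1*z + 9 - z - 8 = 4*d^2 + d*(2*z + 14)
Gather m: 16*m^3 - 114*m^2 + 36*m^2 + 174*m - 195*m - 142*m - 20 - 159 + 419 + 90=16*m^3 - 78*m^2 - 163*m + 330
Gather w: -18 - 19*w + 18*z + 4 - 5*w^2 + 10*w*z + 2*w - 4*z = -5*w^2 + w*(10*z - 17) + 14*z - 14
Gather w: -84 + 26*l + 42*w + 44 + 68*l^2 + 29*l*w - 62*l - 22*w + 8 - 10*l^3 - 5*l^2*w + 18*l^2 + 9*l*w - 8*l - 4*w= -10*l^3 + 86*l^2 - 44*l + w*(-5*l^2 + 38*l + 16) - 32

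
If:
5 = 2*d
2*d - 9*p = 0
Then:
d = 5/2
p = 5/9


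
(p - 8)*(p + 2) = p^2 - 6*p - 16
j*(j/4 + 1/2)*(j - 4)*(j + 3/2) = j^4/4 - j^3/8 - 11*j^2/4 - 3*j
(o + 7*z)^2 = o^2 + 14*o*z + 49*z^2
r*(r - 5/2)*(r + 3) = r^3 + r^2/2 - 15*r/2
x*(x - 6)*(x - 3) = x^3 - 9*x^2 + 18*x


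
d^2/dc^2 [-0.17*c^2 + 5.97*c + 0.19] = -0.340000000000000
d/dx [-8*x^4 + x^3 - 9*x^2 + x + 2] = -32*x^3 + 3*x^2 - 18*x + 1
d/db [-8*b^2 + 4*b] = 4 - 16*b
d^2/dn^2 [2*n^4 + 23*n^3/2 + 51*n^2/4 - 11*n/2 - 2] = 24*n^2 + 69*n + 51/2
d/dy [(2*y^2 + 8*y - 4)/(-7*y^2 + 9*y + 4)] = 2*(37*y^2 - 20*y + 34)/(49*y^4 - 126*y^3 + 25*y^2 + 72*y + 16)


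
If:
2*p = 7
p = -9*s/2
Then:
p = 7/2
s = -7/9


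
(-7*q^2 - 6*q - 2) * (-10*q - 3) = 70*q^3 + 81*q^2 + 38*q + 6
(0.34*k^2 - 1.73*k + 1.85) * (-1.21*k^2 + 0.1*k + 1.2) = -0.4114*k^4 + 2.1273*k^3 - 2.0035*k^2 - 1.891*k + 2.22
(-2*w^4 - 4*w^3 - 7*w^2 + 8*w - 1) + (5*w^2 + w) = -2*w^4 - 4*w^3 - 2*w^2 + 9*w - 1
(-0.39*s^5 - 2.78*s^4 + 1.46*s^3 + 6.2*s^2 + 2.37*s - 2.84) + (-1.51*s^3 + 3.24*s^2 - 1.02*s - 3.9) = -0.39*s^5 - 2.78*s^4 - 0.05*s^3 + 9.44*s^2 + 1.35*s - 6.74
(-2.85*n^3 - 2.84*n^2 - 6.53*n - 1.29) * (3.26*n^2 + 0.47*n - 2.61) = -9.291*n^5 - 10.5979*n^4 - 15.1841*n^3 + 0.137899999999999*n^2 + 16.437*n + 3.3669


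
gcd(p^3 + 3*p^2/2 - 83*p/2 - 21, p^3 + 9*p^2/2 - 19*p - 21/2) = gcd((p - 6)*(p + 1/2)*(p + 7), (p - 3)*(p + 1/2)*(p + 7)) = p^2 + 15*p/2 + 7/2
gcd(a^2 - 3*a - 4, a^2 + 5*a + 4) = a + 1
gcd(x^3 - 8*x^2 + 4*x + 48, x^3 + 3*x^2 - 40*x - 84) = x^2 - 4*x - 12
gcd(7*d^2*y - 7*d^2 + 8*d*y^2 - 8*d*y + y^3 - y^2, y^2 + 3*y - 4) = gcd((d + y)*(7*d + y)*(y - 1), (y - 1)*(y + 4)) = y - 1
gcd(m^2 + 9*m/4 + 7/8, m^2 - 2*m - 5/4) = m + 1/2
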